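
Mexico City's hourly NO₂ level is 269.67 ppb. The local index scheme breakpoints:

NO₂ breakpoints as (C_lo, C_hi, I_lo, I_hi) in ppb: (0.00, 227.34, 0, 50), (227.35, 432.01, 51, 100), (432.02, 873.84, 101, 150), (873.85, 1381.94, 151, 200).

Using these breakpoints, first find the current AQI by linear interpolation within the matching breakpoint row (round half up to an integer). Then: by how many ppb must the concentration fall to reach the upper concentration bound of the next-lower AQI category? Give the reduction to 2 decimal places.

42.33

NO₂ 269.67: bracket 227.35–432.01 → index 51–100; slope 49/204.66, offset 42.32.
AQI = 51 + 49/204.66·42.32 ≈ 61.13 ⇒ 61.
Current AQI 61 is in the Moderate range (51–100). The next-lower category tops out at AQI 50, whose upper concentration bound is 227.34 ppb.
Reduction needed = 269.67 − 227.34 = 42.33 ppb.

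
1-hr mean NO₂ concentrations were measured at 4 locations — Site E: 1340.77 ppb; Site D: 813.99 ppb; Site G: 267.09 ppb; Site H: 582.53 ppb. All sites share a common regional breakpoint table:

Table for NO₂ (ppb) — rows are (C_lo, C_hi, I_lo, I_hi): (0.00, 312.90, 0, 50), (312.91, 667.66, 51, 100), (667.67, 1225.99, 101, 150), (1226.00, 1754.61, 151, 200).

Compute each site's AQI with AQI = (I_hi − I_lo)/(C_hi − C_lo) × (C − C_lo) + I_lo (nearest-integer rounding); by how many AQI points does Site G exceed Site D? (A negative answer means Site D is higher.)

Site E 1340.77: bracket 1226.00–1754.61 → index 151–200; slope 49/528.61, offset 114.77.
AQI = 151 + 49/528.61·114.77 ≈ 161.64 ⇒ 162.
Site D: row 667.67–1225.99 (AQI 101–150). (150−101)·(813.99−667.67)/(1225.99−667.67) + 101 = 49·146.32/558.32 + 101 ≈ 113.84 → 114.
Site G: 267.09 ∈ [0.00, 312.90] ↔ index [0, 50].
0 + (267.09−0.00)·(50−0)/(312.90−0.00) = 0 + 267.09·50/312.90 ≈ 42.68, so AQI = 43.
Site H: row 312.91–667.66 (AQI 51–100). (100−51)·(582.53−312.91)/(667.66−312.91) + 51 = 49·269.62/354.75 + 51 ≈ 88.24 → 88.
AQIs: Site E=162, Site D=114, Site G=43, Site H=88. Site G (43) − Site D (114) = -71.

-71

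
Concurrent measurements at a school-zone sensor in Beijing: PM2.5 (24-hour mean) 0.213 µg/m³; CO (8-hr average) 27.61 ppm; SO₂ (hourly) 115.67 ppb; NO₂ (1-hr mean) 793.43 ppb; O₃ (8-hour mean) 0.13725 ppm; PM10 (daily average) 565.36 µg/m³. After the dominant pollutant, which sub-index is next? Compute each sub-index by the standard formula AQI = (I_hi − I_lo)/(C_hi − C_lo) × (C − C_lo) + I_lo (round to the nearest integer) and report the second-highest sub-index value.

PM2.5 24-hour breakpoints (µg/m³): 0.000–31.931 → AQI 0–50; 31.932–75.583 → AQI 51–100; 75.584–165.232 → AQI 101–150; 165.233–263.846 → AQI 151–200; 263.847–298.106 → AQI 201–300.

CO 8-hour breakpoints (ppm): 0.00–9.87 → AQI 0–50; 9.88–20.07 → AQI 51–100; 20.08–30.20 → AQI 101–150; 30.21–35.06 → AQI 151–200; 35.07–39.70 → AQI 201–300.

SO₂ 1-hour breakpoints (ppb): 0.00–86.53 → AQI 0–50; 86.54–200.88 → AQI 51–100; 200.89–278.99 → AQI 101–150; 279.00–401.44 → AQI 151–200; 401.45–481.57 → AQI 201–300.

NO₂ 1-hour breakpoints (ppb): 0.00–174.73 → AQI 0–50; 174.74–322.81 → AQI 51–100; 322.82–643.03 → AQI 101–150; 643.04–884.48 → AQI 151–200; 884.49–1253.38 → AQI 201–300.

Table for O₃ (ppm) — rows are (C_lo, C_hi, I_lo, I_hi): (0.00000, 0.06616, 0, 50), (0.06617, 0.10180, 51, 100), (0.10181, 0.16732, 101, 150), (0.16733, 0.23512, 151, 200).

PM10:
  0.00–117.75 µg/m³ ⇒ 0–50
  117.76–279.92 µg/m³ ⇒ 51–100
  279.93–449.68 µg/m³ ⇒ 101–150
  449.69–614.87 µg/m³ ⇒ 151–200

PM2.5 0.213: bracket 0.000–31.931 → index 0–50; slope 50/31.931, offset 0.213.
AQI = 0 + 50/31.931·0.213 ≈ 0.33 ⇒ 0.
CO: 27.61 ∈ [20.08, 30.20] ↔ index [101, 150].
101 + (27.61−20.08)·(150−101)/(30.20−20.08) = 101 + 7.53·49/10.12 ≈ 137.46, so AQI = 137.
SO₂ 115.67: bracket 86.54–200.88 → index 51–100; slope 49/114.34, offset 29.13.
AQI = 51 + 49/114.34·29.13 ≈ 63.48 ⇒ 63.
NO₂: 793.43 lies in 643.04–884.48, so I_lo=151, I_hi=200, C_lo=643.04, C_hi=884.48.
(200−151)/(884.48−643.04) × (793.43−643.04) + 151 = 49/241.44 × 150.39 + 151 ≈ 181.52 → 182.
O₃: 0.13725 lies in 0.10181–0.16732, so I_lo=101, I_hi=150, C_lo=0.10181, C_hi=0.16732.
(150−101)/(0.16732−0.10181) × (0.13725−0.10181) + 101 = 49/0.06551 × 0.03544 + 101 ≈ 127.51 → 128.
PM10 565.36: bracket 449.69–614.87 → index 151–200; slope 49/165.18, offset 115.67.
AQI = 151 + 49/165.18·115.67 ≈ 185.31 ⇒ 185.
Sub-indices: PM2.5→0, CO→137, SO₂→63, NO₂→182, O₃→128, PM10→185. Ranked high→low: 185, 182, 137, 128, 63, 0. Second-highest sub-index = 182.

182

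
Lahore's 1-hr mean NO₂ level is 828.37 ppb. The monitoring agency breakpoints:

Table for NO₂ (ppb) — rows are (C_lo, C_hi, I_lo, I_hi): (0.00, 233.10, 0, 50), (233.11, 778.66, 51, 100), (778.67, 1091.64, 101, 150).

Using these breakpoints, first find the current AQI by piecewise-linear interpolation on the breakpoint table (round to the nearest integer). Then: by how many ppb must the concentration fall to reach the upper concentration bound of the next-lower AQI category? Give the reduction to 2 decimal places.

NO₂ 828.37: bracket 778.67–1091.64 → index 101–150; slope 49/312.97, offset 49.70.
AQI = 101 + 49/312.97·49.70 ≈ 108.78 ⇒ 109.
Current AQI 109 is in the Unhealthy for Sensitive Groups range (101–150). The next-lower category tops out at AQI 100, whose upper concentration bound is 778.66 ppb.
Reduction needed = 828.37 − 778.66 = 49.71 ppb.

49.71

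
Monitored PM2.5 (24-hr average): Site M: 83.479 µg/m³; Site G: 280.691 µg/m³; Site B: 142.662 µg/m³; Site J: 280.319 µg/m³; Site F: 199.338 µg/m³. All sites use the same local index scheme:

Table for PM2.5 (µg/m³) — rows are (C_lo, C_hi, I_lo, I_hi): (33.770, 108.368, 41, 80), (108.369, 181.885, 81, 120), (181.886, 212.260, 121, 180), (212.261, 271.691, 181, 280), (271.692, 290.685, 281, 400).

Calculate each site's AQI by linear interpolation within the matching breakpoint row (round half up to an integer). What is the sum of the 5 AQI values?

993

Site M: 83.479 lies in 33.770–108.368, so I_lo=41, I_hi=80, C_lo=33.770, C_hi=108.368.
(80−41)/(108.368−33.770) × (83.479−33.770) + 41 = 39/74.598 × 49.709 + 41 ≈ 66.99 → 67.
Site G: 280.691 ∈ [271.692, 290.685] ↔ index [281, 400].
281 + (280.691−271.692)·(400−281)/(290.685−271.692) = 281 + 8.999·119/18.993 ≈ 337.38, so AQI = 337.
Site B 142.662: bracket 108.369–181.885 → index 81–120; slope 39/73.516, offset 34.293.
AQI = 81 + 39/73.516·34.293 ≈ 99.19 ⇒ 99.
Site J 280.319: bracket 271.692–290.685 → index 281–400; slope 119/18.993, offset 8.627.
AQI = 281 + 119/18.993·8.627 ≈ 335.05 ⇒ 335.
Site F: 199.338 ∈ [181.886, 212.260] ↔ index [121, 180].
121 + (199.338−181.886)·(180−121)/(212.260−181.886) = 121 + 17.452·59/30.374 ≈ 154.90, so AQI = 155.
AQIs: Site M=67, Site G=337, Site B=99, Site J=335, Site F=155. Sum = 67 + 337 + 99 + 335 + 155 = 993.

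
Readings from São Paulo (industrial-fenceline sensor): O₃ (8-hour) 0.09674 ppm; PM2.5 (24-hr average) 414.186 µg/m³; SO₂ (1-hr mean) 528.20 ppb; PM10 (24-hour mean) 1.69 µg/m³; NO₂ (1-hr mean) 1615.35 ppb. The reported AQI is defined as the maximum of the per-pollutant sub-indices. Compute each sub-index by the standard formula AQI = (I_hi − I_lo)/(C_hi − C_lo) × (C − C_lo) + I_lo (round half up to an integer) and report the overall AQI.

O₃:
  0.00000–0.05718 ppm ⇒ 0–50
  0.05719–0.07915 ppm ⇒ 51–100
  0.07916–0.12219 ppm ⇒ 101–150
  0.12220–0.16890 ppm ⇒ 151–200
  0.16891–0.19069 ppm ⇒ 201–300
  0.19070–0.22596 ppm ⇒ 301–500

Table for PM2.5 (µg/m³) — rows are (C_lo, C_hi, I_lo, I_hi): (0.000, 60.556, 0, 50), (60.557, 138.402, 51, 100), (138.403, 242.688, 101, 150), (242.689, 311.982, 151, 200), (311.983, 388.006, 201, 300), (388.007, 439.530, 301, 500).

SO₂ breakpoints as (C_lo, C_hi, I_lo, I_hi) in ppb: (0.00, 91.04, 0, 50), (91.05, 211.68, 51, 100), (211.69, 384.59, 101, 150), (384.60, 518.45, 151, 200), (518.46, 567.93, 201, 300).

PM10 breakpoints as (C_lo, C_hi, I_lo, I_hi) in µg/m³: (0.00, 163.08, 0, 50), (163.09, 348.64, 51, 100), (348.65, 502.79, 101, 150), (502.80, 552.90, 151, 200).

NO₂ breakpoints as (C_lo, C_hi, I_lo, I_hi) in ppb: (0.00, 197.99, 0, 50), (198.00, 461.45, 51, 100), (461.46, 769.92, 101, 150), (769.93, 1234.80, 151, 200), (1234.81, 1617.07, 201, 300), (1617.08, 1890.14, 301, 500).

402

O₃: 0.09674 ∈ [0.07916, 0.12219] ↔ index [101, 150].
101 + (0.09674−0.07916)·(150−101)/(0.12219−0.07916) = 101 + 0.01758·49/0.04303 ≈ 121.02, so AQI = 121.
PM2.5 414.186: bracket 388.007–439.530 → index 301–500; slope 199/51.523, offset 26.179.
AQI = 301 + 199/51.523·26.179 ≈ 402.11 ⇒ 402.
SO₂ 528.20: bracket 518.46–567.93 → index 201–300; slope 99/49.47, offset 9.74.
AQI = 201 + 99/49.47·9.74 ≈ 220.49 ⇒ 220.
PM10: 1.69 ∈ [0.00, 163.08] ↔ index [0, 50].
0 + (1.69−0.00)·(50−0)/(163.08−0.00) = 0 + 1.69·50/163.08 ≈ 0.52, so AQI = 1.
NO₂: 1615.35 ∈ [1234.81, 1617.07] ↔ index [201, 300].
201 + (1615.35−1234.81)·(300−201)/(1617.07−1234.81) = 201 + 380.54·99/382.26 ≈ 299.55, so AQI = 300.
Sub-indices: O₃→121, PM2.5→402, SO₂→220, PM10→1, NO₂→300. Overall AQI = max = 402; dominant pollutant is PM2.5.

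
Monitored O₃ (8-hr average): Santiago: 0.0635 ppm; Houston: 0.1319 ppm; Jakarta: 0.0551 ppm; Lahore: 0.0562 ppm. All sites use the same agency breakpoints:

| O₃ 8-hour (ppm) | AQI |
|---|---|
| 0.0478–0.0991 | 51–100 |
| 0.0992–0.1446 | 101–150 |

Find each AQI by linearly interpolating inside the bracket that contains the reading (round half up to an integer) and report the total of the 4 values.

319

Santiago 0.0635: bracket 0.0478–0.0991 → index 51–100; slope 49/0.0513, offset 0.0157.
AQI = 51 + 49/0.0513·0.0157 ≈ 66.00 ⇒ 66.
Houston: 0.1319 lies in 0.0992–0.1446, so I_lo=101, I_hi=150, C_lo=0.0992, C_hi=0.1446.
(150−101)/(0.1446−0.0992) × (0.1319−0.0992) + 101 = 49/0.0454 × 0.0327 + 101 ≈ 136.29 → 136.
Jakarta: 0.0551 lies in 0.0478–0.0991, so I_lo=51, I_hi=100, C_lo=0.0478, C_hi=0.0991.
(100−51)/(0.0991−0.0478) × (0.0551−0.0478) + 51 = 49/0.0513 × 0.0073 + 51 ≈ 57.97 → 58.
Lahore 0.0562: bracket 0.0478–0.0991 → index 51–100; slope 49/0.0513, offset 0.0084.
AQI = 51 + 49/0.0513·0.0084 ≈ 59.02 ⇒ 59.
AQIs: Santiago=66, Houston=136, Jakarta=58, Lahore=59. Sum = 66 + 136 + 58 + 59 = 319.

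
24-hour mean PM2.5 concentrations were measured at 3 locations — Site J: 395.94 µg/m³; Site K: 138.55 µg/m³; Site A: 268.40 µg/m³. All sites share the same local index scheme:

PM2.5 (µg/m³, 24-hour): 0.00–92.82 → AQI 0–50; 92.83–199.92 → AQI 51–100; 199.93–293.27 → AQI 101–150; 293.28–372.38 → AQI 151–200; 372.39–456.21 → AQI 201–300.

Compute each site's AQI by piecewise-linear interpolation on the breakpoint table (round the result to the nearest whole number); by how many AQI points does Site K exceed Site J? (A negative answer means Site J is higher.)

-157

Site J: row 372.39–456.21 (AQI 201–300). (300−201)·(395.94−372.39)/(456.21−372.39) + 201 = 99·23.55/83.82 + 201 ≈ 228.81 → 229.
Site K: 138.55 ∈ [92.83, 199.92] ↔ index [51, 100].
51 + (138.55−92.83)·(100−51)/(199.92−92.83) = 51 + 45.72·49/107.09 ≈ 71.92, so AQI = 72.
Site A 268.40: bracket 199.93–293.27 → index 101–150; slope 49/93.34, offset 68.47.
AQI = 101 + 49/93.34·68.47 ≈ 136.94 ⇒ 137.
AQIs: Site J=229, Site K=72, Site A=137. Site K (72) − Site J (229) = -157.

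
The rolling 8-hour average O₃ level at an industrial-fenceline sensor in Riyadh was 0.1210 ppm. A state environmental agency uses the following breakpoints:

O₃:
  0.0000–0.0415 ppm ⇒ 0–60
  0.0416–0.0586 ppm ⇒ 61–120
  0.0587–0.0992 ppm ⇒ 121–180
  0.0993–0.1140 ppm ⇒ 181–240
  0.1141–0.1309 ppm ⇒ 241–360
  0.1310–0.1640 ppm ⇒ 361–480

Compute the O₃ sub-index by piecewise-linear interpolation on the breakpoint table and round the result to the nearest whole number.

290

O₃ 0.1210: bracket 0.1141–0.1309 → index 241–360; slope 119/0.0168, offset 0.0069.
AQI = 241 + 119/0.0168·0.0069 ≈ 289.88 ⇒ 290.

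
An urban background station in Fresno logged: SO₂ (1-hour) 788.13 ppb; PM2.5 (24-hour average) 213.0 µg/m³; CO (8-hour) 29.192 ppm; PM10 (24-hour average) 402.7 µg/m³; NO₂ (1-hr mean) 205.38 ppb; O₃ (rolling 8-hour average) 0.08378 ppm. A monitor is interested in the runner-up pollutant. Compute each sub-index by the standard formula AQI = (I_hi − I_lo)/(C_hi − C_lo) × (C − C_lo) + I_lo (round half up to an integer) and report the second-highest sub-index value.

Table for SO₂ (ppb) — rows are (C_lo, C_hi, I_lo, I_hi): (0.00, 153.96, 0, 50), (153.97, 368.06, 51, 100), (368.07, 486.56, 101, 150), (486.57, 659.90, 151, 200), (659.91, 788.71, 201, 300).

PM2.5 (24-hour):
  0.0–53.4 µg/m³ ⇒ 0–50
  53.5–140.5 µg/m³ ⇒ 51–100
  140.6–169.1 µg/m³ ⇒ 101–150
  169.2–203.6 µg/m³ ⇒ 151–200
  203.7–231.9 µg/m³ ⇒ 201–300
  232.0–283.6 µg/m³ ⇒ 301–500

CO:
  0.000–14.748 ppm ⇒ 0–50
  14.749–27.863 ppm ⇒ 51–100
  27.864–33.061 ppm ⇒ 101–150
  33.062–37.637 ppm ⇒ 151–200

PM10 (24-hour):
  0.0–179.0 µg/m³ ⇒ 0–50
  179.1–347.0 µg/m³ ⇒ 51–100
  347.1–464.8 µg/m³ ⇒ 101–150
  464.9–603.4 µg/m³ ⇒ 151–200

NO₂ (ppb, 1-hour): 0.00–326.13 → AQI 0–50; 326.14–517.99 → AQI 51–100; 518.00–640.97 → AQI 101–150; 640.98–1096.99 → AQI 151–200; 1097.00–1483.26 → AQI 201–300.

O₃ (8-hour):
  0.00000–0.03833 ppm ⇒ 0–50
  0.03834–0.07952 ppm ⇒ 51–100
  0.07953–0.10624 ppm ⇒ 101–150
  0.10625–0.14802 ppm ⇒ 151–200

SO₂ 788.13: bracket 659.91–788.71 → index 201–300; slope 99/128.80, offset 128.22.
AQI = 201 + 99/128.80·128.22 ≈ 299.55 ⇒ 300.
PM2.5: row 203.7–231.9 (AQI 201–300). (300−201)·(213.0−203.7)/(231.9−203.7) + 201 = 99·9.3/28.2 + 201 ≈ 233.65 → 234.
CO: 29.192 lies in 27.864–33.061, so I_lo=101, I_hi=150, C_lo=27.864, C_hi=33.061.
(150−101)/(33.061−27.864) × (29.192−27.864) + 101 = 49/5.197 × 1.328 + 101 ≈ 113.52 → 114.
PM10: 402.7 ∈ [347.1, 464.8] ↔ index [101, 150].
101 + (402.7−347.1)·(150−101)/(464.8−347.1) = 101 + 55.6·49/117.7 ≈ 124.15, so AQI = 124.
NO₂ 205.38: bracket 0.00–326.13 → index 0–50; slope 50/326.13, offset 205.38.
AQI = 0 + 50/326.13·205.38 ≈ 31.49 ⇒ 31.
O₃: 0.08378 ∈ [0.07953, 0.10624] ↔ index [101, 150].
101 + (0.08378−0.07953)·(150−101)/(0.10624−0.07953) = 101 + 0.00425·49/0.02671 ≈ 108.80, so AQI = 109.
Sub-indices: SO₂→300, PM2.5→234, CO→114, PM10→124, NO₂→31, O₃→109. Ranked high→low: 300, 234, 124, 114, 109, 31. Second-highest sub-index = 234.

234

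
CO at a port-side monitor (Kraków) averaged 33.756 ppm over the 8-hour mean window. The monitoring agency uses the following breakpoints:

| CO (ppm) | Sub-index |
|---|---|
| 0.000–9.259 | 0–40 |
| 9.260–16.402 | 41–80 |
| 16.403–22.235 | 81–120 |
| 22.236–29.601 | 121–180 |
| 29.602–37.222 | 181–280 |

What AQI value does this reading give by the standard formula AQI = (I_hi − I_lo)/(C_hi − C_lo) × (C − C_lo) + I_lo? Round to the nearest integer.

CO: 33.756 ∈ [29.602, 37.222] ↔ index [181, 280].
181 + (33.756−29.602)·(280−181)/(37.222−29.602) = 181 + 4.154·99/7.620 ≈ 234.97, so AQI = 235.

235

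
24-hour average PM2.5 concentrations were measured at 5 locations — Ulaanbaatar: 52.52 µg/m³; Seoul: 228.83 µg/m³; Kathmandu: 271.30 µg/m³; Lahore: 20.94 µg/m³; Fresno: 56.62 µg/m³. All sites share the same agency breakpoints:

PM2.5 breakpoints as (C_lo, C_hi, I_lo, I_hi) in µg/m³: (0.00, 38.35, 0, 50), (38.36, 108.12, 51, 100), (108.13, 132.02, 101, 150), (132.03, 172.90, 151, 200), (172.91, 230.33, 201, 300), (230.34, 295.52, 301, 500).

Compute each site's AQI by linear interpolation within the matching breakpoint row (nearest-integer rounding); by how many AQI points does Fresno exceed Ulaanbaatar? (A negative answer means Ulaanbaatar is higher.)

Ulaanbaatar: 52.52 ∈ [38.36, 108.12] ↔ index [51, 100].
51 + (52.52−38.36)·(100−51)/(108.12−38.36) = 51 + 14.16·49/69.76 ≈ 60.95, so AQI = 61.
Seoul: 228.83 lies in 172.91–230.33, so I_lo=201, I_hi=300, C_lo=172.91, C_hi=230.33.
(300−201)/(230.33−172.91) × (228.83−172.91) + 201 = 99/57.42 × 55.92 + 201 ≈ 297.41 → 297.
Kathmandu: 271.30 ∈ [230.34, 295.52] ↔ index [301, 500].
301 + (271.30−230.34)·(500−301)/(295.52−230.34) = 301 + 40.96·199/65.18 ≈ 426.05, so AQI = 426.
Lahore: 20.94 ∈ [0.00, 38.35] ↔ index [0, 50].
0 + (20.94−0.00)·(50−0)/(38.35−0.00) = 0 + 20.94·50/38.35 ≈ 27.30, so AQI = 27.
Fresno: row 38.36–108.12 (AQI 51–100). (100−51)·(56.62−38.36)/(108.12−38.36) + 51 = 49·18.26/69.76 + 51 ≈ 63.83 → 64.
AQIs: Ulaanbaatar=61, Seoul=297, Kathmandu=426, Lahore=27, Fresno=64. Fresno (64) − Ulaanbaatar (61) = 3.

3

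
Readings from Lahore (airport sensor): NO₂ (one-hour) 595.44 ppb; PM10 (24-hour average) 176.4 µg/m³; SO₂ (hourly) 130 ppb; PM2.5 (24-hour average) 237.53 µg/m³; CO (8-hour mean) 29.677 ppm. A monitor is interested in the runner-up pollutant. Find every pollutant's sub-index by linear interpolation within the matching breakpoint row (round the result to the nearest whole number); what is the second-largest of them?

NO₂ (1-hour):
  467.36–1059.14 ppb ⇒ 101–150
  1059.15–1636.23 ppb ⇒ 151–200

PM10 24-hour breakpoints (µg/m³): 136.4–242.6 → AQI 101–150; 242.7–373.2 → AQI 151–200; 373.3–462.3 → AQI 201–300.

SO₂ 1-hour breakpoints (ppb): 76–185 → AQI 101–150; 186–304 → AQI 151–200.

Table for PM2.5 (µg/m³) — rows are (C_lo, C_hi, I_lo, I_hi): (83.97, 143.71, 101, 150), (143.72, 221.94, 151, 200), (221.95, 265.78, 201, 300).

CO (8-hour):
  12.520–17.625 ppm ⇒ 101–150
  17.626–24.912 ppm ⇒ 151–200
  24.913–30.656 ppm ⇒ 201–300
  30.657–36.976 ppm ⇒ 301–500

236

NO₂: 595.44 ∈ [467.36, 1059.14] ↔ index [101, 150].
101 + (595.44−467.36)·(150−101)/(1059.14−467.36) = 101 + 128.08·49/591.78 ≈ 111.61, so AQI = 112.
PM10 176.4: bracket 136.4–242.6 → index 101–150; slope 49/106.2, offset 40.0.
AQI = 101 + 49/106.2·40.0 ≈ 119.46 ⇒ 119.
SO₂: 130 ∈ [76, 185] ↔ index [101, 150].
101 + (130−76)·(150−101)/(185−76) = 101 + 54·49/109 ≈ 125.28, so AQI = 125.
PM2.5: row 221.95–265.78 (AQI 201–300). (300−201)·(237.53−221.95)/(265.78−221.95) + 201 = 99·15.58/43.83 + 201 ≈ 236.19 → 236.
CO: 29.677 lies in 24.913–30.656, so I_lo=201, I_hi=300, C_lo=24.913, C_hi=30.656.
(300−201)/(30.656−24.913) × (29.677−24.913) + 201 = 99/5.743 × 4.764 + 201 ≈ 283.12 → 283.
Sub-indices: NO₂→112, PM10→119, SO₂→125, PM2.5→236, CO→283. Ranked high→low: 283, 236, 125, 119, 112. Second-highest sub-index = 236.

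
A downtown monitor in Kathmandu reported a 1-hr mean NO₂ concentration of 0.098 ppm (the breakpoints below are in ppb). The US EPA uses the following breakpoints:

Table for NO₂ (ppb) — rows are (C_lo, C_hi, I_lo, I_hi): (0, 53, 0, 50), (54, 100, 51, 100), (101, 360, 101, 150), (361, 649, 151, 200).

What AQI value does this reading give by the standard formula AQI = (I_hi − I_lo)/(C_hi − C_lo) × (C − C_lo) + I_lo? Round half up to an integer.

98

Convert: 0.098 ppm = 98 ppb.
NO₂: 98 lies in 54–100, so I_lo=51, I_hi=100, C_lo=54, C_hi=100.
(100−51)/(100−54) × (98−54) + 51 = 49/46 × 44 + 51 ≈ 97.87 → 98.
AQI 98 falls in the Moderate category.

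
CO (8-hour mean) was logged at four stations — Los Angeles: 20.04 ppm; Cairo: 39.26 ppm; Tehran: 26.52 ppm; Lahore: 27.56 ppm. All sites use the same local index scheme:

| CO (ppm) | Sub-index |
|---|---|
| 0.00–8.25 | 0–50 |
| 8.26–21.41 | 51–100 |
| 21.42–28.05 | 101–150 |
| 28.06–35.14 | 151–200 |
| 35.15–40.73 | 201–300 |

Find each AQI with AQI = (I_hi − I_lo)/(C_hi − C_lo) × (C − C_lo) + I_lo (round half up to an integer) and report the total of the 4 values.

Los Angeles: 20.04 lies in 8.26–21.41, so I_lo=51, I_hi=100, C_lo=8.26, C_hi=21.41.
(100−51)/(21.41−8.26) × (20.04−8.26) + 51 = 49/13.15 × 11.78 + 51 ≈ 94.90 → 95.
Cairo 39.26: bracket 35.15–40.73 → index 201–300; slope 99/5.58, offset 4.11.
AQI = 201 + 99/5.58·4.11 ≈ 273.92 ⇒ 274.
Tehran: 26.52 lies in 21.42–28.05, so I_lo=101, I_hi=150, C_lo=21.42, C_hi=28.05.
(150−101)/(28.05−21.42) × (26.52−21.42) + 101 = 49/6.63 × 5.10 + 101 ≈ 138.69 → 139.
Lahore: 27.56 ∈ [21.42, 28.05] ↔ index [101, 150].
101 + (27.56−21.42)·(150−101)/(28.05−21.42) = 101 + 6.14·49/6.63 ≈ 146.38, so AQI = 146.
AQIs: Los Angeles=95, Cairo=274, Tehran=139, Lahore=146. Sum = 95 + 274 + 139 + 146 = 654.

654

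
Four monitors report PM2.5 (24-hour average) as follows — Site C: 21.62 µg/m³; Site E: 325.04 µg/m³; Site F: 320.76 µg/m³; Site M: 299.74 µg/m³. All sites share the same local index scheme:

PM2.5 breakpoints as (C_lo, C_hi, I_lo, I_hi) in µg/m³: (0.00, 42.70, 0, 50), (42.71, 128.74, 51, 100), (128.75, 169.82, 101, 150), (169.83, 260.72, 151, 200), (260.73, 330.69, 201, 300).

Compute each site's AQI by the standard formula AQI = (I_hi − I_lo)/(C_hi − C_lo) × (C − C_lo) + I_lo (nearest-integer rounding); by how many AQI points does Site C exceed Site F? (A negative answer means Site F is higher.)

-261

Site C: 21.62 ∈ [0.00, 42.70] ↔ index [0, 50].
0 + (21.62−0.00)·(50−0)/(42.70−0.00) = 0 + 21.62·50/42.70 ≈ 25.32, so AQI = 25.
Site E: 325.04 ∈ [260.73, 330.69] ↔ index [201, 300].
201 + (325.04−260.73)·(300−201)/(330.69−260.73) = 201 + 64.31·99/69.96 ≈ 292.00, so AQI = 292.
Site F: 320.76 ∈ [260.73, 330.69] ↔ index [201, 300].
201 + (320.76−260.73)·(300−201)/(330.69−260.73) = 201 + 60.03·99/69.96 ≈ 285.95, so AQI = 286.
Site M: row 260.73–330.69 (AQI 201–300). (300−201)·(299.74−260.73)/(330.69−260.73) + 201 = 99·39.01/69.96 + 201 ≈ 256.20 → 256.
AQIs: Site C=25, Site E=292, Site F=286, Site M=256. Site C (25) − Site F (286) = -261.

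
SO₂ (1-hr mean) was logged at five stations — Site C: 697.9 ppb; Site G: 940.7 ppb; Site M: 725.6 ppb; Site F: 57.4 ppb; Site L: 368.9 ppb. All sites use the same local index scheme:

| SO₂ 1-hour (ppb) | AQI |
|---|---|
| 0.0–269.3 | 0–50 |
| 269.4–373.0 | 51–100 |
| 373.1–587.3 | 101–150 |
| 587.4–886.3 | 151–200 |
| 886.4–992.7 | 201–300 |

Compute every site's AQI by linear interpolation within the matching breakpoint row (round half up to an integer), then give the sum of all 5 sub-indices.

Site C: 697.9 ∈ [587.4, 886.3] ↔ index [151, 200].
151 + (697.9−587.4)·(200−151)/(886.3−587.4) = 151 + 110.5·49/298.9 ≈ 169.11, so AQI = 169.
Site G: row 886.4–992.7 (AQI 201–300). (300−201)·(940.7−886.4)/(992.7−886.4) + 201 = 99·54.3/106.3 + 201 ≈ 251.57 → 252.
Site M: 725.6 ∈ [587.4, 886.3] ↔ index [151, 200].
151 + (725.6−587.4)·(200−151)/(886.3−587.4) = 151 + 138.2·49/298.9 ≈ 173.66, so AQI = 174.
Site F: row 0.0–269.3 (AQI 0–50). (50−0)·(57.4−0.0)/(269.3−0.0) + 0 = 50·57.4/269.3 + 0 ≈ 10.66 → 11.
Site L: row 269.4–373.0 (AQI 51–100). (100−51)·(368.9−269.4)/(373.0−269.4) + 51 = 49·99.5/103.6 + 51 ≈ 98.06 → 98.
AQIs: Site C=169, Site G=252, Site M=174, Site F=11, Site L=98. Sum = 169 + 252 + 174 + 11 + 98 = 704.

704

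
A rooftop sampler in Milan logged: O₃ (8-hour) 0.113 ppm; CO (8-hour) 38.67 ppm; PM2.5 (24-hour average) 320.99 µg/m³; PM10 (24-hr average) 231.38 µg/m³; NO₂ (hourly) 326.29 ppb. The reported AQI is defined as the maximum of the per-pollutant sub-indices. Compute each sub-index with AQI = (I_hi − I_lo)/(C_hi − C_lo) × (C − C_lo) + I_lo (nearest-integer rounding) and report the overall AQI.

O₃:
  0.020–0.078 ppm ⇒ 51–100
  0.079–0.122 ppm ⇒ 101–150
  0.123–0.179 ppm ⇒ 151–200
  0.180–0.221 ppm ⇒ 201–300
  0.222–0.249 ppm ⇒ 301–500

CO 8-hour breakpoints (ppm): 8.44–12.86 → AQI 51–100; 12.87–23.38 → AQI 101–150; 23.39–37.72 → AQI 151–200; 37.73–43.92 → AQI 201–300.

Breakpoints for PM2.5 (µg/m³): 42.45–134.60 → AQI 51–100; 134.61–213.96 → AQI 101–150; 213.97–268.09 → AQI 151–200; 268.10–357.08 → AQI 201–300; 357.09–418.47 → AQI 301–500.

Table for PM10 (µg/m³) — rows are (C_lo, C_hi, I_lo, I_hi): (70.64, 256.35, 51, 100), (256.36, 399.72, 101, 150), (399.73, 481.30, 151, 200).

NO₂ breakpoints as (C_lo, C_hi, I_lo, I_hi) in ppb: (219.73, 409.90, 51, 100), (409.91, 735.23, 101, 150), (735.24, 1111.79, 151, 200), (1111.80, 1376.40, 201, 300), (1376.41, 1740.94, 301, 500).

O₃: row 0.079–0.122 (AQI 101–150). (150−101)·(0.113−0.079)/(0.122−0.079) + 101 = 49·0.034/0.043 + 101 ≈ 139.74 → 140.
CO 38.67: bracket 37.73–43.92 → index 201–300; slope 99/6.19, offset 0.94.
AQI = 201 + 99/6.19·0.94 ≈ 216.03 ⇒ 216.
PM2.5 320.99: bracket 268.10–357.08 → index 201–300; slope 99/88.98, offset 52.89.
AQI = 201 + 99/88.98·52.89 ≈ 259.85 ⇒ 260.
PM10 231.38: bracket 70.64–256.35 → index 51–100; slope 49/185.71, offset 160.74.
AQI = 51 + 49/185.71·160.74 ≈ 93.41 ⇒ 93.
NO₂: 326.29 ∈ [219.73, 409.90] ↔ index [51, 100].
51 + (326.29−219.73)·(100−51)/(409.90−219.73) = 51 + 106.56·49/190.17 ≈ 78.46, so AQI = 78.
Sub-indices: O₃→140, CO→216, PM2.5→260, PM10→93, NO₂→78. Overall AQI = max = 260; dominant pollutant is PM2.5.
AQI 260: Very Unhealthy.

260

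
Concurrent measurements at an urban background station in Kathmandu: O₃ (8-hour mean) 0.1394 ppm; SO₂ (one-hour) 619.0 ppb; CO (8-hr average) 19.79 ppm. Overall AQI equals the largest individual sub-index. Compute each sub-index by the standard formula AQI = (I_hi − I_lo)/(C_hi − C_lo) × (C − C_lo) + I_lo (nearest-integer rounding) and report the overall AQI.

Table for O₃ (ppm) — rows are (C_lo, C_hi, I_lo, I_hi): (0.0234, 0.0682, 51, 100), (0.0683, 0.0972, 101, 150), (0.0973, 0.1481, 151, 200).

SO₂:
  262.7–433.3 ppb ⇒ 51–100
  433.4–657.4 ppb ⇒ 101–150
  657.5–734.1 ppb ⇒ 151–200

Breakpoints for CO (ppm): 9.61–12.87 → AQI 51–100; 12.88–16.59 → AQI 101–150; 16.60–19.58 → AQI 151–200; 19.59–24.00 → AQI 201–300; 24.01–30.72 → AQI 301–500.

O₃: 0.1394 ∈ [0.0973, 0.1481] ↔ index [151, 200].
151 + (0.1394−0.0973)·(200−151)/(0.1481−0.0973) = 151 + 0.0421·49/0.0508 ≈ 191.61, so AQI = 192.
SO₂: 619.0 ∈ [433.4, 657.4] ↔ index [101, 150].
101 + (619.0−433.4)·(150−101)/(657.4−433.4) = 101 + 185.6·49/224.0 ≈ 141.60, so AQI = 142.
CO: 19.79 lies in 19.59–24.00, so I_lo=201, I_hi=300, C_lo=19.59, C_hi=24.00.
(300−201)/(24.00−19.59) × (19.79−19.59) + 201 = 99/4.41 × 0.20 + 201 ≈ 205.49 → 205.
Sub-indices: O₃→192, SO₂→142, CO→205. Overall AQI = max = 205; dominant pollutant is CO.

205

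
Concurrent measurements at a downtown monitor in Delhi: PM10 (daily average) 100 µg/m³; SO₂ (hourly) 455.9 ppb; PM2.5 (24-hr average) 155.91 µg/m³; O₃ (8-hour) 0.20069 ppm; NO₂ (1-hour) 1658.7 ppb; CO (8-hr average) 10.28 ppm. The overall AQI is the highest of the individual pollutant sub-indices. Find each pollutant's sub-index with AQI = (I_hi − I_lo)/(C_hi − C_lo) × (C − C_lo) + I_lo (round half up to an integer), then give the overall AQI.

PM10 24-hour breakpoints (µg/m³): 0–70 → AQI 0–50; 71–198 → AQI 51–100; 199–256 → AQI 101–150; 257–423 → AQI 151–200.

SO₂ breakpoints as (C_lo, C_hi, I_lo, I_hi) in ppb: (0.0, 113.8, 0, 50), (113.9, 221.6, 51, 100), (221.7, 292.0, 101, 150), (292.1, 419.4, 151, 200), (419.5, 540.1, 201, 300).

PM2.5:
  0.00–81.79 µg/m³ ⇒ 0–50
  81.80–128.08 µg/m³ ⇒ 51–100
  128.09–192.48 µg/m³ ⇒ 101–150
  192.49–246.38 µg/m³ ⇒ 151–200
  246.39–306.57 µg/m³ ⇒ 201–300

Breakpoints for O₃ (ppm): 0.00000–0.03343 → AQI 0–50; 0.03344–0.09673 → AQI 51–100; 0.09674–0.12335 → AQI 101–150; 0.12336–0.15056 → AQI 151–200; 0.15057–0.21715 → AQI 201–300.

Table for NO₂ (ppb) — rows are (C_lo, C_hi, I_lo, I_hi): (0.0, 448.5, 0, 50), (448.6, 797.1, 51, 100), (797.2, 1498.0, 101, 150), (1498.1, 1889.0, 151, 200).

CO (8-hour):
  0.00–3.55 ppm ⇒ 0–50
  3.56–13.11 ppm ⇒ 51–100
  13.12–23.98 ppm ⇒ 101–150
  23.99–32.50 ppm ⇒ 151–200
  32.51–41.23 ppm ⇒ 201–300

276

PM10: row 71–198 (AQI 51–100). (100−51)·(100−71)/(198−71) + 51 = 49·29/127 + 51 ≈ 62.19 → 62.
SO₂: 455.9 ∈ [419.5, 540.1] ↔ index [201, 300].
201 + (455.9−419.5)·(300−201)/(540.1−419.5) = 201 + 36.4·99/120.6 ≈ 230.88, so AQI = 231.
PM2.5: row 128.09–192.48 (AQI 101–150). (150−101)·(155.91−128.09)/(192.48−128.09) + 101 = 49·27.82/64.39 + 101 ≈ 122.17 → 122.
O₃ 0.20069: bracket 0.15057–0.21715 → index 201–300; slope 99/0.06658, offset 0.05012.
AQI = 201 + 99/0.06658·0.05012 ≈ 275.53 ⇒ 276.
NO₂ 1658.7: bracket 1498.1–1889.0 → index 151–200; slope 49/390.9, offset 160.6.
AQI = 151 + 49/390.9·160.6 ≈ 171.13 ⇒ 171.
CO: 10.28 ∈ [3.56, 13.11] ↔ index [51, 100].
51 + (10.28−3.56)·(100−51)/(13.11−3.56) = 51 + 6.72·49/9.55 ≈ 85.48, so AQI = 85.
Sub-indices: PM10→62, SO₂→231, PM2.5→122, O₃→276, NO₂→171, CO→85. Overall AQI = max = 276; dominant pollutant is O₃.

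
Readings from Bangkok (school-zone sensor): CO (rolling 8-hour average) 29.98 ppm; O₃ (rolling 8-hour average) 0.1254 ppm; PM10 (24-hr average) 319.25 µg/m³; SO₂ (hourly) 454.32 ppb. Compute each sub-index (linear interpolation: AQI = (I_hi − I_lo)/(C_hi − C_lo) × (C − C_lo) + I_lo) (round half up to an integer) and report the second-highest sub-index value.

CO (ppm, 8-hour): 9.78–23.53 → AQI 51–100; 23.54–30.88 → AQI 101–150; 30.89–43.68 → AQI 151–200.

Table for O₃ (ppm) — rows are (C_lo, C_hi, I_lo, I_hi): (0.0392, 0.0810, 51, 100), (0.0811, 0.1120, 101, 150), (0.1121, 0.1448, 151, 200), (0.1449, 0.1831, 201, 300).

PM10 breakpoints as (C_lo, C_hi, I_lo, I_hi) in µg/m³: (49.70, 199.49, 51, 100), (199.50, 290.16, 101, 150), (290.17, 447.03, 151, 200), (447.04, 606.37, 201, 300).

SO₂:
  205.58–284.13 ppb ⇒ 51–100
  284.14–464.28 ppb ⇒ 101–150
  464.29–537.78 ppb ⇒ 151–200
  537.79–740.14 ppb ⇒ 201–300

CO: 29.98 ∈ [23.54, 30.88] ↔ index [101, 150].
101 + (29.98−23.54)·(150−101)/(30.88−23.54) = 101 + 6.44·49/7.34 ≈ 143.99, so AQI = 144.
O₃: row 0.1121–0.1448 (AQI 151–200). (200−151)·(0.1254−0.1121)/(0.1448−0.1121) + 151 = 49·0.0133/0.0327 + 151 ≈ 170.93 → 171.
PM10: 319.25 ∈ [290.17, 447.03] ↔ index [151, 200].
151 + (319.25−290.17)·(200−151)/(447.03−290.17) = 151 + 29.08·49/156.86 ≈ 160.08, so AQI = 160.
SO₂: 454.32 ∈ [284.14, 464.28] ↔ index [101, 150].
101 + (454.32−284.14)·(150−101)/(464.28−284.14) = 101 + 170.18·49/180.14 ≈ 147.29, so AQI = 147.
Sub-indices: CO→144, O₃→171, PM10→160, SO₂→147. Ranked high→low: 171, 160, 147, 144. Second-highest sub-index = 160.

160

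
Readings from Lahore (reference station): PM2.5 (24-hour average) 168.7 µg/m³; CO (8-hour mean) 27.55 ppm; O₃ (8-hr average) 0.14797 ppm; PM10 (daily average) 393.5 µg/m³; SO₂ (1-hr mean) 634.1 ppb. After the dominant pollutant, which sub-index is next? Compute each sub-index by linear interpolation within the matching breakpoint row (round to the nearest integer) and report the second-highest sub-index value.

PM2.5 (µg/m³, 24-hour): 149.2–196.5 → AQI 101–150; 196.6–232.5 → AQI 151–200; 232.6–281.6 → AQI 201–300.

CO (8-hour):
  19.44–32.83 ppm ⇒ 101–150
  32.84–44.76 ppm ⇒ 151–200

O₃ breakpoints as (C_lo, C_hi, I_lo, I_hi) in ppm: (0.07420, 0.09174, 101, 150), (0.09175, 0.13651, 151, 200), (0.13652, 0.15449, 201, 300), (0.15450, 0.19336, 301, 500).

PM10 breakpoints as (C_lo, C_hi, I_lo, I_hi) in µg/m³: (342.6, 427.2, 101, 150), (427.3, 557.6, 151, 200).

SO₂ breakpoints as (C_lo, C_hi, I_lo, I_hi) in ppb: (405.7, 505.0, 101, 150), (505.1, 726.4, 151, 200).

PM2.5: row 149.2–196.5 (AQI 101–150). (150−101)·(168.7−149.2)/(196.5−149.2) + 101 = 49·19.5/47.3 + 101 ≈ 121.20 → 121.
CO: row 19.44–32.83 (AQI 101–150). (150−101)·(27.55−19.44)/(32.83−19.44) + 101 = 49·8.11/13.39 + 101 ≈ 130.68 → 131.
O₃: row 0.13652–0.15449 (AQI 201–300). (300−201)·(0.14797−0.13652)/(0.15449−0.13652) + 201 = 99·0.01145/0.01797 + 201 ≈ 264.08 → 264.
PM10: row 342.6–427.2 (AQI 101–150). (150−101)·(393.5−342.6)/(427.2−342.6) + 101 = 49·50.9/84.6 + 101 ≈ 130.48 → 130.
SO₂ 634.1: bracket 505.1–726.4 → index 151–200; slope 49/221.3, offset 129.0.
AQI = 151 + 49/221.3·129.0 ≈ 179.56 ⇒ 180.
Sub-indices: PM2.5→121, CO→131, O₃→264, PM10→130, SO₂→180. Ranked high→low: 264, 180, 131, 130, 121. Second-highest sub-index = 180.

180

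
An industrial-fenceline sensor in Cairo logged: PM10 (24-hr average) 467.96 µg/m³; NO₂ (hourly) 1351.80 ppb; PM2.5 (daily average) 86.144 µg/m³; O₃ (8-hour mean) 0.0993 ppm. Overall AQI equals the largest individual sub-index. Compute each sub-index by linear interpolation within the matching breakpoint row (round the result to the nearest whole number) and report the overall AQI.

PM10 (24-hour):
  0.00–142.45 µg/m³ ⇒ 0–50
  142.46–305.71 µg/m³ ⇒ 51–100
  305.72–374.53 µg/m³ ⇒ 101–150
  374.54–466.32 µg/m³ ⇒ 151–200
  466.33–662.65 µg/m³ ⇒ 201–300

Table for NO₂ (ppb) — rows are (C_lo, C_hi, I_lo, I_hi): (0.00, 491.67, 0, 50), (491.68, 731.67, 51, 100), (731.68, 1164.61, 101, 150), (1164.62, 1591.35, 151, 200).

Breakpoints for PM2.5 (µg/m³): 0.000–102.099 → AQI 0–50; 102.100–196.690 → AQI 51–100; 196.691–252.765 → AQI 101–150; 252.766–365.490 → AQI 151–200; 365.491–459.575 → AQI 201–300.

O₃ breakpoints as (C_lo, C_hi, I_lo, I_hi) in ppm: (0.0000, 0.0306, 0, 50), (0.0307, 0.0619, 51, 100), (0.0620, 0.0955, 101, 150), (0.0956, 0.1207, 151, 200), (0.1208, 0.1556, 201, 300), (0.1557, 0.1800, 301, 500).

202

PM10: 467.96 ∈ [466.33, 662.65] ↔ index [201, 300].
201 + (467.96−466.33)·(300−201)/(662.65−466.33) = 201 + 1.63·99/196.32 ≈ 201.82, so AQI = 202.
NO₂: 1351.80 ∈ [1164.62, 1591.35] ↔ index [151, 200].
151 + (1351.80−1164.62)·(200−151)/(1591.35−1164.62) = 151 + 187.18·49/426.73 ≈ 172.49, so AQI = 172.
PM2.5: row 0.000–102.099 (AQI 0–50). (50−0)·(86.144−0.000)/(102.099−0.000) + 0 = 50·86.144/102.099 + 0 ≈ 42.19 → 42.
O₃ 0.0993: bracket 0.0956–0.1207 → index 151–200; slope 49/0.0251, offset 0.0037.
AQI = 151 + 49/0.0251·0.0037 ≈ 158.22 ⇒ 158.
Sub-indices: PM10→202, NO₂→172, PM2.5→42, O₃→158. Overall AQI = max = 202; dominant pollutant is PM10.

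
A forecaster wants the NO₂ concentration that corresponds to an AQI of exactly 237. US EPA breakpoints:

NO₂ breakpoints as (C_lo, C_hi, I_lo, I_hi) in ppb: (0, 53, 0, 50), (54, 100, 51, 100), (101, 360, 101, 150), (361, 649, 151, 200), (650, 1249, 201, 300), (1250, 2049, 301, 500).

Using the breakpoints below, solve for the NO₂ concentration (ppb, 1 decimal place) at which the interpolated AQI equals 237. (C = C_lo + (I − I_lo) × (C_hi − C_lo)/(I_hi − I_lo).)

AQI 237 lies in the 201–300 band, which corresponds to 650–1249 ppb.
C = 650 + (237−201)×(1249−650)/(300−201) = 650 + 36×599/99 ≈ 867.818 ppb → 867.8 ppb to 1 dp.

867.8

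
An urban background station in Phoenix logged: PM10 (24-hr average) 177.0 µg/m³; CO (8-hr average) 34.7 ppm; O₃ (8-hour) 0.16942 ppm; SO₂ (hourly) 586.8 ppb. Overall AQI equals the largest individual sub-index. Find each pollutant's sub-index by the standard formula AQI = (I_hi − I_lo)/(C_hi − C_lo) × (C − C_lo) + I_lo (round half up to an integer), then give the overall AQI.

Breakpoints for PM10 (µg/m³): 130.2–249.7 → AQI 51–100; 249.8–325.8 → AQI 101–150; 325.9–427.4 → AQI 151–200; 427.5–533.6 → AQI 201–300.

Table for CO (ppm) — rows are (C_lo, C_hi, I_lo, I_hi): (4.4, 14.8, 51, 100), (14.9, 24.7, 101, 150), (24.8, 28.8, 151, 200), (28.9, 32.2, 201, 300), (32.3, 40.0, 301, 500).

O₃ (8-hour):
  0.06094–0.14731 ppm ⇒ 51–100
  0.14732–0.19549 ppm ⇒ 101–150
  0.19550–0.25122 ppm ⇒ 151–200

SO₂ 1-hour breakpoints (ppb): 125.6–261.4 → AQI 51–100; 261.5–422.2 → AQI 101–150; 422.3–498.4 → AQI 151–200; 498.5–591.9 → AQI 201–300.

PM10: 177.0 ∈ [130.2, 249.7] ↔ index [51, 100].
51 + (177.0−130.2)·(100−51)/(249.7−130.2) = 51 + 46.8·49/119.5 ≈ 70.19, so AQI = 70.
CO 34.7: bracket 32.3–40.0 → index 301–500; slope 199/7.7, offset 2.4.
AQI = 301 + 199/7.7·2.4 ≈ 363.03 ⇒ 363.
O₃: 0.16942 ∈ [0.14732, 0.19549] ↔ index [101, 150].
101 + (0.16942−0.14732)·(150−101)/(0.19549−0.14732) = 101 + 0.02210·49/0.04817 ≈ 123.48, so AQI = 123.
SO₂: 586.8 ∈ [498.5, 591.9] ↔ index [201, 300].
201 + (586.8−498.5)·(300−201)/(591.9−498.5) = 201 + 88.3·99/93.4 ≈ 294.59, so AQI = 295.
Sub-indices: PM10→70, CO→363, O₃→123, SO₂→295. Overall AQI = max = 363; dominant pollutant is CO.

363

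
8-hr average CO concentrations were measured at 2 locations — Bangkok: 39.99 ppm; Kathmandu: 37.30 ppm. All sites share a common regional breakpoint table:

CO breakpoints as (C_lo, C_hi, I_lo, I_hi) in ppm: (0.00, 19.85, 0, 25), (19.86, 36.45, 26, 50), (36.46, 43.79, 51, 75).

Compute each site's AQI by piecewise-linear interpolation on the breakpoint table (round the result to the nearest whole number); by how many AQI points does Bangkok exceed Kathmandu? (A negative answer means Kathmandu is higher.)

9

Bangkok: 39.99 lies in 36.46–43.79, so I_lo=51, I_hi=75, C_lo=36.46, C_hi=43.79.
(75−51)/(43.79−36.46) × (39.99−36.46) + 51 = 24/7.33 × 3.53 + 51 ≈ 62.56 → 63.
Kathmandu: 37.30 lies in 36.46–43.79, so I_lo=51, I_hi=75, C_lo=36.46, C_hi=43.79.
(75−51)/(43.79−36.46) × (37.30−36.46) + 51 = 24/7.33 × 0.84 + 51 ≈ 53.75 → 54.
AQIs: Bangkok=63, Kathmandu=54. Bangkok (63) − Kathmandu (54) = 9.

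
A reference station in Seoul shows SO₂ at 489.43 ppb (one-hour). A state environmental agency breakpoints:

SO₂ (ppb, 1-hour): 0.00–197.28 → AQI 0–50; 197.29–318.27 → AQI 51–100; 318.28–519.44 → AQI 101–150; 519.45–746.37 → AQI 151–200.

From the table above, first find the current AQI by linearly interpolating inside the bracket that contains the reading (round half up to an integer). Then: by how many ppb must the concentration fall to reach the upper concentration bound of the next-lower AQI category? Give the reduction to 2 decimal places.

171.16

SO₂: 489.43 ∈ [318.28, 519.44] ↔ index [101, 150].
101 + (489.43−318.28)·(150−101)/(519.44−318.28) = 101 + 171.15·49/201.16 ≈ 142.69, so AQI = 143.
Current AQI 143 is in the Unhealthy for Sensitive Groups range (101–150). The next-lower category tops out at AQI 100, whose upper concentration bound is 318.27 ppb.
Reduction needed = 489.43 − 318.27 = 171.16 ppb.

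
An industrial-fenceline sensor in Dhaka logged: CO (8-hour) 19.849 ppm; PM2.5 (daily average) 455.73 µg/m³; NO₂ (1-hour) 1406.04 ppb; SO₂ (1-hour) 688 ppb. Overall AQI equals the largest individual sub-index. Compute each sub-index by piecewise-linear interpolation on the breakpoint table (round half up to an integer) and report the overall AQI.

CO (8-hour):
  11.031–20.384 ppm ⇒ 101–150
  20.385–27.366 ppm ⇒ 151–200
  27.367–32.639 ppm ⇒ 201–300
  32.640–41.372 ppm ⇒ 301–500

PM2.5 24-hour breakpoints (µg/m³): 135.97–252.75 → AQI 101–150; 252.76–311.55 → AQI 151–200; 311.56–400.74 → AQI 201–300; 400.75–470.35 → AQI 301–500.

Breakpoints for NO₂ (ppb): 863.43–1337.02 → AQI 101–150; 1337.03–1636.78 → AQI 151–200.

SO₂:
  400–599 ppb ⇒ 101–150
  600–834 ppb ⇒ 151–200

458

CO: row 11.031–20.384 (AQI 101–150). (150−101)·(19.849−11.031)/(20.384−11.031) + 101 = 49·8.818/9.353 + 101 ≈ 147.20 → 147.
PM2.5 455.73: bracket 400.75–470.35 → index 301–500; slope 199/69.60, offset 54.98.
AQI = 301 + 199/69.60·54.98 ≈ 458.20 ⇒ 458.
NO₂: row 1337.03–1636.78 (AQI 151–200). (200−151)·(1406.04−1337.03)/(1636.78−1337.03) + 151 = 49·69.01/299.75 + 151 ≈ 162.28 → 162.
SO₂: row 600–834 (AQI 151–200). (200−151)·(688−600)/(834−600) + 151 = 49·88/234 + 151 ≈ 169.43 → 169.
Sub-indices: CO→147, PM2.5→458, NO₂→162, SO₂→169. Overall AQI = max = 458; dominant pollutant is PM2.5.
AQI 458: Hazardous.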